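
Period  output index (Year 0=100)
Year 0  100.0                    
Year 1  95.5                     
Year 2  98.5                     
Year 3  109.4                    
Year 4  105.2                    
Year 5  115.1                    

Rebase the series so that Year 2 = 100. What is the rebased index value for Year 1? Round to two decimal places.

Rebased(Year 1) = 95.5 / 98.5 × 100 = 96.9543

96.95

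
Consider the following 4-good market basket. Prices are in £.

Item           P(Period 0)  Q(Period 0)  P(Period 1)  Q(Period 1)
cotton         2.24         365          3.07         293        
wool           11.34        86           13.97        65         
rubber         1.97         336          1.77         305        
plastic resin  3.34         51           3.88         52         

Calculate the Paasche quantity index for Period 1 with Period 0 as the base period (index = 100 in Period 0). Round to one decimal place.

Paasche quantity index uses current-period prices as weights.
ΣP(Period 1)·Q(Period 1) = 3.07×293 + 13.97×65 + 1.77×305 + 3.88×52 = 899.51 + 908.05 + 539.85 + 201.76 = 2549.17
ΣP(Period 1)·Q(Period 0) = 3.07×365 + 13.97×86 + 1.77×336 + 3.88×51 = 1120.55 + 1201.42 + 594.72 + 197.88 = 3114.57
Index = 2549.17 / 3114.57 × 100 = 81.8466

81.8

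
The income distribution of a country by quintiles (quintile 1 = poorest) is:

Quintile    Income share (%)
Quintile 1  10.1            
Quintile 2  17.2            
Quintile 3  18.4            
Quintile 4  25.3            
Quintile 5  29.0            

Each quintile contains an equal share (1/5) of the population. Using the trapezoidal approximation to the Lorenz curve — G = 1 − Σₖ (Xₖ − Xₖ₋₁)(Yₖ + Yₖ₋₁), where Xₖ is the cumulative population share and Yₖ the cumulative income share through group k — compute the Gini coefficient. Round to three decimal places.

0.184

Cumulative income shares Yₖ: 0.1010, 0.2730, 0.4570, 0.7100, 1.0000
Σ (Xₖ−Xₖ₋₁)(Yₖ+Yₖ₋₁) = (1/5)(0.1010+0.0000) + (1/5)(0.2730+0.1010) + (1/5)(0.4570+0.2730) + (1/5)(0.7100+0.4570) + (1/5)(1.0000+0.7100)
  = 0.0202 + 0.0748 + 0.1460 + 0.2334 + 0.3420 = 0.8164
G = 1 − 0.8164 = 0.1836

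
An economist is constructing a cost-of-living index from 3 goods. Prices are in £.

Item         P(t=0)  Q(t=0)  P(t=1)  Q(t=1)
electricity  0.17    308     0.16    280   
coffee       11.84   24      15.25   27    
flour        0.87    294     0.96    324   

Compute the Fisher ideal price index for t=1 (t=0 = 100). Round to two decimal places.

118.00

Laspeyres component (base-period weights):
ΣP(t=1)Q(t=0) = 0.16×308 + 15.25×24 + 0.96×294 = 49.28 + 366 + 282.24 = 697.52
ΣP(t=0)Q(t=0) = 0.17×308 + 11.84×24 + 0.87×294 = 52.36 + 284.16 + 255.78 = 592.3
L = 697.52 / 592.3 × 100 = 117.7646
Paasche component (current-period weights):
ΣP(t=1)Q(t=1) = 0.16×280 + 15.25×27 + 0.96×324 = 44.8 + 411.75 + 311.04 = 767.59
ΣP(t=0)Q(t=1) = 0.17×280 + 11.84×27 + 0.87×324 = 47.6 + 319.68 + 281.88 = 649.16
P = 767.59 / 649.16 × 100 = 118.2436
Fisher = √(L × P) = √(117.7646 × 118.2436) = 118.0039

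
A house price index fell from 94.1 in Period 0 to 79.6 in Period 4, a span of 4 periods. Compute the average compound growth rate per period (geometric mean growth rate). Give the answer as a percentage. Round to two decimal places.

-4.10%

Growth factor = (79.6/94.1)^(1/4) = (0.845909)^(1/4) = 0.959027
Growth rate = 0.959027 − 1 = -0.040973 = -4.0973%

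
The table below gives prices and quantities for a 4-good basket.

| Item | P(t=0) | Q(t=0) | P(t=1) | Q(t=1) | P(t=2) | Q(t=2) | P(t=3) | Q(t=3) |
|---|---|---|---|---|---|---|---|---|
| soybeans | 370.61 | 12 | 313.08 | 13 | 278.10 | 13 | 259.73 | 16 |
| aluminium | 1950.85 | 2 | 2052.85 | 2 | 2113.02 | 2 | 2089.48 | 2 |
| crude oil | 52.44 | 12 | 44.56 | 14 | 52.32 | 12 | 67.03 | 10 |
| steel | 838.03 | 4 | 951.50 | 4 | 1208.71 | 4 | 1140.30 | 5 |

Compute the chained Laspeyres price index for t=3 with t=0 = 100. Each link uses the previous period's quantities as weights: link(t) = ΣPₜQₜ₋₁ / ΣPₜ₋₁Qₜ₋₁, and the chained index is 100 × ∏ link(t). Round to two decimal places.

Link t=0→t=1:
ΣP(t=1)Q(t=0) = 313.08×12 + 2052.85×2 + 44.56×12 + 951.50×4 = 3756.96 + 4105.7 + 534.72 + 3806 = 12203.38
ΣP(t=0)Q(t=0) = 370.61×12 + 1950.85×2 + 52.44×12 + 838.03×4 = 4447.32 + 3901.7 + 629.28 + 3352.12 = 12330.42
link = 12203.38/12330.42 = 0.989697
Link t=1→t=2:
ΣP(t=2)Q(t=1) = 278.10×13 + 2113.02×2 + 52.32×14 + 1208.71×4 = 3615.3 + 4226.04 + 732.48 + 4834.84 = 13408.66
ΣP(t=1)Q(t=1) = 313.08×13 + 2052.85×2 + 44.56×14 + 951.50×4 = 4070.04 + 4105.7 + 623.84 + 3806 = 12605.58
link = 13408.66/12605.58 = 1.063708
Link t=2→t=3:
ΣP(t=3)Q(t=2) = 259.73×13 + 2089.48×2 + 67.03×12 + 1140.30×4 = 3376.49 + 4178.96 + 804.36 + 4561.2 = 12921.01
ΣP(t=2)Q(t=2) = 278.10×13 + 2113.02×2 + 52.32×12 + 1208.71×4 = 3615.3 + 4226.04 + 627.84 + 4834.84 = 13304.02
link = 12921.01/13304.02 = 0.971211
Chained index = 100 × 0.989697 × 1.063708 × 0.971211 = 102.2441

102.24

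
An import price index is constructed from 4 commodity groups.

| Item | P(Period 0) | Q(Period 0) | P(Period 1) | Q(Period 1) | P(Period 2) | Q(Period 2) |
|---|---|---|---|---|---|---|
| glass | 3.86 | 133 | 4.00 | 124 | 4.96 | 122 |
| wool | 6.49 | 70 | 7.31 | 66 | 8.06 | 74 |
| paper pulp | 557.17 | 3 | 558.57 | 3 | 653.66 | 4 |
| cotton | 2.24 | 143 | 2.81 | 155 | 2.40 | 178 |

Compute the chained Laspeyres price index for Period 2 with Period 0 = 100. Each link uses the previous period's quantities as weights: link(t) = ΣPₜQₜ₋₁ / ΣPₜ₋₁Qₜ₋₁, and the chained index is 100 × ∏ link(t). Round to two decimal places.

118.79

Link Period 0→Period 1:
ΣP(Period 1)Q(Period 0) = 4.00×133 + 7.31×70 + 558.57×3 + 2.81×143 = 532 + 511.7 + 1675.71 + 401.83 = 3121.24
ΣP(Period 0)Q(Period 0) = 3.86×133 + 6.49×70 + 557.17×3 + 2.24×143 = 513.38 + 454.3 + 1671.51 + 320.32 = 2959.51
link = 3121.24/2959.51 = 1.054648
Link Period 1→Period 2:
ΣP(Period 2)Q(Period 1) = 4.96×124 + 8.06×66 + 653.66×3 + 2.40×155 = 615.04 + 531.96 + 1960.98 + 372 = 3479.98
ΣP(Period 1)Q(Period 1) = 4.00×124 + 7.31×66 + 558.57×3 + 2.81×155 = 496 + 482.46 + 1675.71 + 435.55 = 3089.72
link = 3479.98/3089.72 = 1.126309
Chained index = 100 × 1.054648 × 1.126309 = 118.7859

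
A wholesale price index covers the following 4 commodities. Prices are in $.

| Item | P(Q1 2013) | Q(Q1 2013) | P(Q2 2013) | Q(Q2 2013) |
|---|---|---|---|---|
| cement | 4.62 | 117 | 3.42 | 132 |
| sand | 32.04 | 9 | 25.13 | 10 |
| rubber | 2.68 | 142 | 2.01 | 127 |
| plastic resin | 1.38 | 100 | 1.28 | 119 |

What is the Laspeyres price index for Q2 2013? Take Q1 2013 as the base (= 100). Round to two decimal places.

Laspeyres price index uses base-period quantities as weights.
ΣP(Q2 2013)·Q(Q1 2013) = 3.42×117 + 25.13×9 + 2.01×142 + 1.28×100 = 400.14 + 226.17 + 285.42 + 128 = 1039.73
ΣP(Q1 2013)·Q(Q1 2013) = 4.62×117 + 32.04×9 + 2.68×142 + 1.38×100 = 540.54 + 288.36 + 380.56 + 138 = 1347.46
Index = 1039.73 / 1347.46 × 100 = 77.1622

77.16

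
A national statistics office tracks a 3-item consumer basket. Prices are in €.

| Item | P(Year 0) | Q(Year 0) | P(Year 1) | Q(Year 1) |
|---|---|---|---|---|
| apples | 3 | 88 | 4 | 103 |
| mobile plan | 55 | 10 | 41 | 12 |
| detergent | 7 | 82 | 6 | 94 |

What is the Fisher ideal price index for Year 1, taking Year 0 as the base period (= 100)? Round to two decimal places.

90.29

Laspeyres component (base-period weights):
ΣP(Year 1)Q(Year 0) = 4×88 + 41×10 + 6×82 = 352 + 410 + 492 = 1254
ΣP(Year 0)Q(Year 0) = 3×88 + 55×10 + 7×82 = 264 + 550 + 574 = 1388
L = 1254 / 1388 × 100 = 90.3458
Paasche component (current-period weights):
ΣP(Year 1)Q(Year 1) = 4×103 + 41×12 + 6×94 = 412 + 492 + 564 = 1468
ΣP(Year 0)Q(Year 1) = 3×103 + 55×12 + 7×94 = 309 + 660 + 658 = 1627
P = 1468 / 1627 × 100 = 90.2274
Fisher = √(L × P) = √(90.3458 × 90.2274) = 90.2866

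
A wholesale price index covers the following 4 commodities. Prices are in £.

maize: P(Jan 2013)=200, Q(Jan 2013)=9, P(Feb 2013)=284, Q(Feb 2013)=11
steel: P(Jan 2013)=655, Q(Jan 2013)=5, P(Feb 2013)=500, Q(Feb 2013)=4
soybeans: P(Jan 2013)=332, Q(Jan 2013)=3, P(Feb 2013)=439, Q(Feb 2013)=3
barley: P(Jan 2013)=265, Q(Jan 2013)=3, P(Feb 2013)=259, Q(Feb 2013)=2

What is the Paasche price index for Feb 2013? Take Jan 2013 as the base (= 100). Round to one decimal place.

Paasche price index uses current-period quantities as weights.
ΣP(Feb 2013)·Q(Feb 2013) = 284×11 + 500×4 + 439×3 + 259×2 = 3124 + 2000 + 1317 + 518 = 6959
ΣP(Jan 2013)·Q(Feb 2013) = 200×11 + 655×4 + 332×3 + 265×2 = 2200 + 2620 + 996 + 530 = 6346
Index = 6959 / 6346 × 100 = 109.6596

109.7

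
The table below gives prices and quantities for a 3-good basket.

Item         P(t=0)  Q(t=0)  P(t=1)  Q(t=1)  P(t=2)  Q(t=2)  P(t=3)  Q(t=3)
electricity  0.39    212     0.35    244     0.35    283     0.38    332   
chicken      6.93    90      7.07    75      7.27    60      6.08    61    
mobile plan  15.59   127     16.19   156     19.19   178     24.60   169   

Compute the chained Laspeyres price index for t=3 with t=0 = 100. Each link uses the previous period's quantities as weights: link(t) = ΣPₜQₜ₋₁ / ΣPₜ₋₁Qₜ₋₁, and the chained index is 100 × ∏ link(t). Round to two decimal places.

Link t=0→t=1:
ΣP(t=1)Q(t=0) = 0.35×212 + 7.07×90 + 16.19×127 = 74.2 + 636.3 + 2056.13 = 2766.63
ΣP(t=0)Q(t=0) = 0.39×212 + 6.93×90 + 15.59×127 = 82.68 + 623.7 + 1979.93 = 2686.31
link = 2766.63/2686.31 = 1.029900
Link t=1→t=2:
ΣP(t=2)Q(t=1) = 0.35×244 + 7.27×75 + 19.19×156 = 85.4 + 545.25 + 2993.64 = 3624.29
ΣP(t=1)Q(t=1) = 0.35×244 + 7.07×75 + 16.19×156 = 85.4 + 530.25 + 2525.64 = 3141.29
link = 3624.29/3141.29 = 1.153758
Link t=2→t=3:
ΣP(t=3)Q(t=2) = 0.38×283 + 6.08×60 + 24.60×178 = 107.54 + 364.8 + 4378.8 = 4851.14
ΣP(t=2)Q(t=2) = 0.35×283 + 7.27×60 + 19.19×178 = 99.05 + 436.2 + 3415.82 = 3951.07
link = 4851.14/3951.07 = 1.227804
Chained index = 100 × 1.029900 × 1.153758 × 1.227804 = 145.8945

145.89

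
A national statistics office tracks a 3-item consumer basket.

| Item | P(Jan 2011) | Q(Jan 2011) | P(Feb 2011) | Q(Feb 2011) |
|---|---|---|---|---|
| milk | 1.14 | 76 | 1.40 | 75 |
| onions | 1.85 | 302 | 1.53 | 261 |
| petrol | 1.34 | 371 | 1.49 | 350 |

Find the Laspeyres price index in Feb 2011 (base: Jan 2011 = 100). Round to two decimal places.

Laspeyres price index uses base-period quantities as weights.
ΣP(Feb 2011)·Q(Jan 2011) = 1.40×76 + 1.53×302 + 1.49×371 = 106.4 + 462.06 + 552.79 = 1121.25
ΣP(Jan 2011)·Q(Jan 2011) = 1.14×76 + 1.85×302 + 1.34×371 = 86.64 + 558.7 + 497.14 = 1142.48
Index = 1121.25 / 1142.48 × 100 = 98.1418

98.14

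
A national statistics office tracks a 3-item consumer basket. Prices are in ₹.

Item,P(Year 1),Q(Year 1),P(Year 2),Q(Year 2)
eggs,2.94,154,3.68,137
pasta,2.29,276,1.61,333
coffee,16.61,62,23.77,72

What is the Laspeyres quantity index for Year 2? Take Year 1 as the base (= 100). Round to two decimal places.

111.66

Laspeyres quantity index uses base-period prices as weights.
ΣP(Year 1)·Q(Year 2) = 2.94×137 + 2.29×333 + 16.61×72 = 402.78 + 762.57 + 1195.92 = 2361.27
ΣP(Year 1)·Q(Year 1) = 2.94×154 + 2.29×276 + 16.61×62 = 452.76 + 632.04 + 1029.82 = 2114.62
Index = 2361.27 / 2114.62 × 100 = 111.6640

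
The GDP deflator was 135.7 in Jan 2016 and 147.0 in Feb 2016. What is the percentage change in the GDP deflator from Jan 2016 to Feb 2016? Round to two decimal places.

Change = (147.0 − 135.7) / 135.7 × 100
       = 11.3 / 135.7 × 100 = 8.3272%

8.33%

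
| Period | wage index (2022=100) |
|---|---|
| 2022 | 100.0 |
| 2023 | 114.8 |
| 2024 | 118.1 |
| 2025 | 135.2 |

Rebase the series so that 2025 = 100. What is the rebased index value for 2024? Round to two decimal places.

Rebased(2024) = 118.1 / 135.2 × 100 = 87.3521

87.35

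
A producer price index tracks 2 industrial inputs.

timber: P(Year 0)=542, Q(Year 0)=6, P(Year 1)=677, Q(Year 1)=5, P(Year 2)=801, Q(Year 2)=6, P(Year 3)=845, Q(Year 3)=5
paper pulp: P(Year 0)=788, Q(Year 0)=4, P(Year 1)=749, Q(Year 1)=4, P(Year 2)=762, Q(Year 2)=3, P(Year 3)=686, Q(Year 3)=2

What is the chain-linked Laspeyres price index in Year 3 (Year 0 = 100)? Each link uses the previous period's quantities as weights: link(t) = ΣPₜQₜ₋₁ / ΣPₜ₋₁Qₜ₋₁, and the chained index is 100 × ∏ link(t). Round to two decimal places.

Link Year 0→Year 1:
ΣP(Year 1)Q(Year 0) = 677×6 + 749×4 = 4062 + 2996 = 7058
ΣP(Year 0)Q(Year 0) = 542×6 + 788×4 = 3252 + 3152 = 6404
link = 7058/6404 = 1.102124
Link Year 1→Year 2:
ΣP(Year 2)Q(Year 1) = 801×5 + 762×4 = 4005 + 3048 = 7053
ΣP(Year 1)Q(Year 1) = 677×5 + 749×4 = 3385 + 2996 = 6381
link = 7053/6381 = 1.105313
Link Year 2→Year 3:
ΣP(Year 3)Q(Year 2) = 845×6 + 686×3 = 5070 + 2058 = 7128
ΣP(Year 2)Q(Year 2) = 801×6 + 762×3 = 4806 + 2286 = 7092
link = 7128/7092 = 1.005076
Chained index = 100 × 1.102124 × 1.105313 × 1.005076 = 122.4375

122.44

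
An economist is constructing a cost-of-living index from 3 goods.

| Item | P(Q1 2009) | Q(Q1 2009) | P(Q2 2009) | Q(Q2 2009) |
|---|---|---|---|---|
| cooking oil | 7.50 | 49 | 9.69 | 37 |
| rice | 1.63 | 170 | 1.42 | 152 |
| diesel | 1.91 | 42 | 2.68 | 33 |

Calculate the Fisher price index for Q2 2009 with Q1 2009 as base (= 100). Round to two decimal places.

113.50

Laspeyres component (base-period weights):
ΣP(Q2 2009)Q(Q1 2009) = 9.69×49 + 1.42×170 + 2.68×42 = 474.81 + 241.4 + 112.56 = 828.77
ΣP(Q1 2009)Q(Q1 2009) = 7.50×49 + 1.63×170 + 1.91×42 = 367.5 + 277.1 + 80.22 = 724.82
L = 828.77 / 724.82 × 100 = 114.3415
Paasche component (current-period weights):
ΣP(Q2 2009)Q(Q2 2009) = 9.69×37 + 1.42×152 + 2.68×33 = 358.53 + 215.84 + 88.44 = 662.81
ΣP(Q1 2009)Q(Q2 2009) = 7.50×37 + 1.63×152 + 1.91×33 = 277.5 + 247.76 + 63.03 = 588.29
P = 662.81 / 588.29 × 100 = 112.6672
Fisher = √(L × P) = √(114.3415 × 112.6672) = 113.5013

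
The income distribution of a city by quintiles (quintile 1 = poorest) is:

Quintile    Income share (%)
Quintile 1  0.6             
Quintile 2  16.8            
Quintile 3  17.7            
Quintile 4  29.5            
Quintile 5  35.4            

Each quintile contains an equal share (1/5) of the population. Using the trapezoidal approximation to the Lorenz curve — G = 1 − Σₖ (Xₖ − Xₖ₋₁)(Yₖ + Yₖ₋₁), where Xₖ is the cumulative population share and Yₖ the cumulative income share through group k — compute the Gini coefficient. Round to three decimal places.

0.329

Cumulative income shares Yₖ: 0.0060, 0.1740, 0.3510, 0.6460, 1.0000
Σ (Xₖ−Xₖ₋₁)(Yₖ+Yₖ₋₁) = (1/5)(0.0060+0.0000) + (1/5)(0.1740+0.0060) + (1/5)(0.3510+0.1740) + (1/5)(0.6460+0.3510) + (1/5)(1.0000+0.6460)
  = 0.0012 + 0.0360 + 0.1050 + 0.1994 + 0.3292 = 0.6708
G = 1 − 0.6708 = 0.3292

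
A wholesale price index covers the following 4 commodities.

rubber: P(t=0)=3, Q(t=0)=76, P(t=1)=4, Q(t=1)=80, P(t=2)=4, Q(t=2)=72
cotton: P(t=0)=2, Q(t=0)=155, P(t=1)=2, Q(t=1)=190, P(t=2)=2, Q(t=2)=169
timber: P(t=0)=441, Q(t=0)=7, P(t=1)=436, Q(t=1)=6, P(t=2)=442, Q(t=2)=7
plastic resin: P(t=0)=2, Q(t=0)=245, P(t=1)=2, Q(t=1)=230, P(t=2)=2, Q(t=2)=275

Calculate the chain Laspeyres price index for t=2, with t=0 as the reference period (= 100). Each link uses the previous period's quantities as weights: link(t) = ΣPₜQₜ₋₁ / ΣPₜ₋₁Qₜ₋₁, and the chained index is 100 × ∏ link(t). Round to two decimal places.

Link t=0→t=1:
ΣP(t=1)Q(t=0) = 4×76 + 2×155 + 436×7 + 2×245 = 304 + 310 + 3052 + 490 = 4156
ΣP(t=0)Q(t=0) = 3×76 + 2×155 + 441×7 + 2×245 = 228 + 310 + 3087 + 490 = 4115
link = 4156/4115 = 1.009964
Link t=1→t=2:
ΣP(t=2)Q(t=1) = 4×80 + 2×190 + 442×6 + 2×230 = 320 + 380 + 2652 + 460 = 3812
ΣP(t=1)Q(t=1) = 4×80 + 2×190 + 436×6 + 2×230 = 320 + 380 + 2616 + 460 = 3776
link = 3812/3776 = 1.009534
Chained index = 100 × 1.009964 × 1.009534 = 101.9592

101.96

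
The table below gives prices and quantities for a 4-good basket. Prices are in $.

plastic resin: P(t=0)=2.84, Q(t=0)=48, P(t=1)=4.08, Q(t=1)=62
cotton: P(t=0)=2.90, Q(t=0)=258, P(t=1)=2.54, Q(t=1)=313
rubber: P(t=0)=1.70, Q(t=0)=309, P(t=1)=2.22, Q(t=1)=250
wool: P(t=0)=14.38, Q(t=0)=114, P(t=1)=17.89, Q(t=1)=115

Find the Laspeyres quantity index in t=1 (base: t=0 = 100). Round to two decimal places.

103.72

Laspeyres quantity index uses base-period prices as weights.
ΣP(t=0)·Q(t=1) = 2.84×62 + 2.90×313 + 1.70×250 + 14.38×115 = 176.08 + 907.7 + 425 + 1653.7 = 3162.48
ΣP(t=0)·Q(t=0) = 2.84×48 + 2.90×258 + 1.70×309 + 14.38×114 = 136.32 + 748.2 + 525.3 + 1639.32 = 3049.14
Index = 3162.48 / 3049.14 × 100 = 103.7171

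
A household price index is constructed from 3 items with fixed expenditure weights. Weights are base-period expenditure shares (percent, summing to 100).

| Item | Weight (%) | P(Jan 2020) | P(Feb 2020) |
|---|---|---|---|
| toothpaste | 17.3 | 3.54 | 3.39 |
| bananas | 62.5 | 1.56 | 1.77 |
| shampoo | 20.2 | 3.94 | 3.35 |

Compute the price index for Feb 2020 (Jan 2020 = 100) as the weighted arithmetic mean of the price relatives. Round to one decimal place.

104.7

toothpaste: 17.3 × (3.39/3.54) = 17.3 × 0.957627 = 16.5669
bananas: 62.5 × (1.77/1.56) = 62.5 × 1.134615 = 70.9135
shampoo: 20.2 × (3.35/3.94) = 20.2 × 0.850254 = 17.1751
Index = Σ wᵢ·(p₁ᵢ/p₀ᵢ) = 16.5669 + 70.9135 + 17.1751 = 104.6555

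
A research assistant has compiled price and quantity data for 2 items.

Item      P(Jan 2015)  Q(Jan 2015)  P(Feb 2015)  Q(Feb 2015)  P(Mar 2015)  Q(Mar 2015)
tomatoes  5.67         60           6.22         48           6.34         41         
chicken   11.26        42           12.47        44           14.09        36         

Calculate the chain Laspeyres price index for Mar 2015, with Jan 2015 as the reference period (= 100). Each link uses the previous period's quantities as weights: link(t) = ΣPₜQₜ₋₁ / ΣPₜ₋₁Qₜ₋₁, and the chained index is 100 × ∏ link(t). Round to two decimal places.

120.34

Link Jan 2015→Feb 2015:
ΣP(Feb 2015)Q(Jan 2015) = 6.22×60 + 12.47×42 = 373.2 + 523.74 = 896.94
ΣP(Jan 2015)Q(Jan 2015) = 5.67×60 + 11.26×42 = 340.2 + 472.92 = 813.12
link = 896.94/813.12 = 1.103084
Link Feb 2015→Mar 2015:
ΣP(Mar 2015)Q(Feb 2015) = 6.34×48 + 14.09×44 = 304.32 + 619.96 = 924.28
ΣP(Feb 2015)Q(Feb 2015) = 6.22×48 + 12.47×44 = 298.56 + 548.68 = 847.24
link = 924.28/847.24 = 1.090931
Chained index = 100 × 1.103084 × 1.090931 = 120.3388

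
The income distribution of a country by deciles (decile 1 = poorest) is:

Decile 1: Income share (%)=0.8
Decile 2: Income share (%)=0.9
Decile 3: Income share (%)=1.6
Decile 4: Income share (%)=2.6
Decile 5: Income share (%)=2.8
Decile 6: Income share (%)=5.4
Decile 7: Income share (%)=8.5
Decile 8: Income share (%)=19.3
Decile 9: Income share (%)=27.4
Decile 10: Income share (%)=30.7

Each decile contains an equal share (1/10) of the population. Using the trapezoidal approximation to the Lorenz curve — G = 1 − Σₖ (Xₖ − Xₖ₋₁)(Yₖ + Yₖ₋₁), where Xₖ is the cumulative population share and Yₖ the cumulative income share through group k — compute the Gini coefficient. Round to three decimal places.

Cumulative income shares Yₖ: 0.0080, 0.0170, 0.0330, 0.0590, 0.0870, 0.1410, 0.2260, 0.4190, 0.6930, 1.0000
Σ (Xₖ−Xₖ₋₁)(Yₖ+Yₖ₋₁) = (1/10)(0.0080+0.0000) + (1/10)(0.0170+0.0080) + (1/10)(0.0330+0.0170) + (1/10)(0.0590+0.0330) + (1/10)(0.0870+0.0590) + (1/10)(0.1410+0.0870) + (1/10)(0.2260+0.1410) + (1/10)(0.4190+0.2260) + (1/10)(0.6930+0.4190) + (1/10)(1.0000+0.6930)
  = 0.0008 + 0.0025 + 0.0050 + 0.0092 + 0.0146 + 0.0228 + 0.0367 + 0.0645 + 0.1112 + 0.1693 = 0.4366
G = 1 − 0.4366 = 0.5634

0.563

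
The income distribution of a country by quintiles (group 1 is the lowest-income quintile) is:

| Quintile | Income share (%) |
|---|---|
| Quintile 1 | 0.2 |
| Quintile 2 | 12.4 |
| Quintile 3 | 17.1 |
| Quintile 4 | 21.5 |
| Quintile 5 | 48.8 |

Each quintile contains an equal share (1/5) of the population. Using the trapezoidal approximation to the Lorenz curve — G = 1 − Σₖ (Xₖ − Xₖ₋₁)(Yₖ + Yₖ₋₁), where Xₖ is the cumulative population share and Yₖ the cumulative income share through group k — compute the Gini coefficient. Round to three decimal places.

0.425

Cumulative income shares Yₖ: 0.0020, 0.1260, 0.2970, 0.5120, 1.0000
Σ (Xₖ−Xₖ₋₁)(Yₖ+Yₖ₋₁) = (1/5)(0.0020+0.0000) + (1/5)(0.1260+0.0020) + (1/5)(0.2970+0.1260) + (1/5)(0.5120+0.2970) + (1/5)(1.0000+0.5120)
  = 0.0004 + 0.0256 + 0.0846 + 0.1618 + 0.3024 = 0.5748
G = 1 − 0.5748 = 0.4252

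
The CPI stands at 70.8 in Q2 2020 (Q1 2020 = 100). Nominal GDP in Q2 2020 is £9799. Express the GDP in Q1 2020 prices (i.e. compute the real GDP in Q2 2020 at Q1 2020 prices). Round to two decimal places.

13840.40

Real = Nominal ÷ (Index/100) = 9799 ÷ (70.8/100)
     = 9799 ÷ 0.708 = 13840.3955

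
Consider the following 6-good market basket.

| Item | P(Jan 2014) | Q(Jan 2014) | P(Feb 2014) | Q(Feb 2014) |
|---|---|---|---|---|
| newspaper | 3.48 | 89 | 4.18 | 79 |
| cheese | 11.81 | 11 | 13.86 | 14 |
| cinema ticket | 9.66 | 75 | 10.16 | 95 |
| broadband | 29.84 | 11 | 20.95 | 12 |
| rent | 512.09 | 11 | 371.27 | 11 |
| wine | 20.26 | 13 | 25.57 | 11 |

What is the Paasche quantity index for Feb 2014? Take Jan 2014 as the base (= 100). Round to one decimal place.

102.9

Paasche quantity index uses current-period prices as weights.
ΣP(Feb 2014)·Q(Feb 2014) = 4.18×79 + 13.86×14 + 10.16×95 + 20.95×12 + 371.27×11 + 25.57×11 = 330.22 + 194.04 + 965.2 + 251.4 + 4083.97 + 281.27 = 6106.1
ΣP(Feb 2014)·Q(Jan 2014) = 4.18×89 + 13.86×11 + 10.16×75 + 20.95×11 + 371.27×11 + 25.57×13 = 372.02 + 152.46 + 762 + 230.45 + 4083.97 + 332.41 = 5933.31
Index = 6106.1 / 5933.31 × 100 = 102.9122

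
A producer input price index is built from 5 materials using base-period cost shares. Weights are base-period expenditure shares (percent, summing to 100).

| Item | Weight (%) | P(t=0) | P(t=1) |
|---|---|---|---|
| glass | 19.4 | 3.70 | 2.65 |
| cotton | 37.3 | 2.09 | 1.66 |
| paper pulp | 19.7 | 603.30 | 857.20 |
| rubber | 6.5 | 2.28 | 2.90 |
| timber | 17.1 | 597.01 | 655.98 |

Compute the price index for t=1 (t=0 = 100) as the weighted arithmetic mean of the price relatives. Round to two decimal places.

98.57

glass: 19.4 × (2.65/3.70) = 19.4 × 0.716216 = 13.8946
cotton: 37.3 × (1.66/2.09) = 37.3 × 0.794258 = 29.6258
paper pulp: 19.7 × (857.20/603.30) = 19.7 × 1.420852 = 27.9908
rubber: 6.5 × (2.90/2.28) = 6.5 × 1.271930 = 8.2675
timber: 17.1 × (655.98/597.01) = 17.1 × 1.098776 = 18.7891
Index = Σ wᵢ·(p₁ᵢ/p₀ᵢ) = 13.8946 + 29.6258 + 27.9908 + 8.2675 + 18.7891 = 98.5678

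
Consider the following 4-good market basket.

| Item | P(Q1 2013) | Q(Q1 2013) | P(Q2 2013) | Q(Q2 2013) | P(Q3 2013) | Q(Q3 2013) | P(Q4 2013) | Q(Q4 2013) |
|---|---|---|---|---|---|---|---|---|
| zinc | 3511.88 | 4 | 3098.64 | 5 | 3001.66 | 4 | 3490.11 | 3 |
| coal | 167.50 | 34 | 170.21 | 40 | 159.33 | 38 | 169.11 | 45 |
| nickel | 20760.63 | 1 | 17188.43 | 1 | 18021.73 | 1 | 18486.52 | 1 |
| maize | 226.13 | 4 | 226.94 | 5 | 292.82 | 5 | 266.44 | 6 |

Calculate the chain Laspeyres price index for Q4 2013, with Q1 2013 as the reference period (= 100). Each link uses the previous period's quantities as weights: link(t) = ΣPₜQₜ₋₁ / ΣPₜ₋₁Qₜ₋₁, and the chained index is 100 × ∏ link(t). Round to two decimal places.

Link Q1 2013→Q2 2013:
ΣP(Q2 2013)Q(Q1 2013) = 3098.64×4 + 170.21×34 + 17188.43×1 + 226.94×4 = 12394.56 + 5787.14 + 17188.43 + 907.76 = 36277.89
ΣP(Q1 2013)Q(Q1 2013) = 3511.88×4 + 167.50×34 + 20760.63×1 + 226.13×4 = 14047.52 + 5695 + 20760.63 + 904.52 = 41407.67
link = 36277.89/41407.67 = 0.876115
Link Q2 2013→Q3 2013:
ΣP(Q3 2013)Q(Q2 2013) = 3001.66×5 + 159.33×40 + 18021.73×1 + 292.82×5 = 15008.3 + 6373.2 + 18021.73 + 1464.1 = 40867.33
ΣP(Q2 2013)Q(Q2 2013) = 3098.64×5 + 170.21×40 + 17188.43×1 + 226.94×5 = 15493.2 + 6808.4 + 17188.43 + 1134.7 = 40624.73
link = 40867.33/40624.73 = 1.005972
Link Q3 2013→Q4 2013:
ΣP(Q4 2013)Q(Q3 2013) = 3490.11×4 + 169.11×38 + 18486.52×1 + 266.44×5 = 13960.44 + 6426.18 + 18486.52 + 1332.2 = 40205.34
ΣP(Q3 2013)Q(Q3 2013) = 3001.66×4 + 159.33×38 + 18021.73×1 + 292.82×5 = 12006.64 + 6054.54 + 18021.73 + 1464.1 = 37547.01
link = 40205.34/37547.01 = 1.070800
Chained index = 100 × 0.876115 × 1.005972 × 1.070800 = 94.3747

94.37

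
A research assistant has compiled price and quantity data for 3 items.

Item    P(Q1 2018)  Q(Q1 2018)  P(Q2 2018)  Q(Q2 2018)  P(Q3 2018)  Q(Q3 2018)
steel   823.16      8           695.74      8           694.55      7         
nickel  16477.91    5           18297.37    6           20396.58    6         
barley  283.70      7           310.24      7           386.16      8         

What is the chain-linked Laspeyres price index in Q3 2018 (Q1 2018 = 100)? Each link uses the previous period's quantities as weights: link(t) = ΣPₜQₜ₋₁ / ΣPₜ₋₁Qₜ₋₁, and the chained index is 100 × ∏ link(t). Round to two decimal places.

Link Q1 2018→Q2 2018:
ΣP(Q2 2018)Q(Q1 2018) = 695.74×8 + 18297.37×5 + 310.24×7 = 5565.92 + 91486.85 + 2171.68 = 99224.45
ΣP(Q1 2018)Q(Q1 2018) = 823.16×8 + 16477.91×5 + 283.70×7 = 6585.28 + 82389.55 + 1985.9 = 90960.73
link = 99224.45/90960.73 = 1.090849
Link Q2 2018→Q3 2018:
ΣP(Q3 2018)Q(Q2 2018) = 694.55×8 + 20396.58×6 + 386.16×7 = 5556.4 + 122379.48 + 2703.12 = 130639
ΣP(Q2 2018)Q(Q2 2018) = 695.74×8 + 18297.37×6 + 310.24×7 = 5565.92 + 109784.22 + 2171.68 = 117521.82
link = 130639/117521.82 = 1.111615
Chained index = 100 × 1.090849 × 1.111615 = 121.2604

121.26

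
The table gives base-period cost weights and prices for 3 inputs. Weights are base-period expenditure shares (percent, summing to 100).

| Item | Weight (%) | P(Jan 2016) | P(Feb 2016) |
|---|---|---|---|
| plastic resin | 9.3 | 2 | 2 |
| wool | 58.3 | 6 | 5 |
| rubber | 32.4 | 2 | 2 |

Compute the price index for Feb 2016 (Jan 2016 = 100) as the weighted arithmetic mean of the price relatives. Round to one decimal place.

90.3

plastic resin: 9.3 × (2/2) = 9.3 × 1.000000 = 9.3000
wool: 58.3 × (5/6) = 58.3 × 0.833333 = 48.5833
rubber: 32.4 × (2/2) = 32.4 × 1.000000 = 32.4000
Index = Σ wᵢ·(p₁ᵢ/p₀ᵢ) = 9.3000 + 48.5833 + 32.4000 = 90.2833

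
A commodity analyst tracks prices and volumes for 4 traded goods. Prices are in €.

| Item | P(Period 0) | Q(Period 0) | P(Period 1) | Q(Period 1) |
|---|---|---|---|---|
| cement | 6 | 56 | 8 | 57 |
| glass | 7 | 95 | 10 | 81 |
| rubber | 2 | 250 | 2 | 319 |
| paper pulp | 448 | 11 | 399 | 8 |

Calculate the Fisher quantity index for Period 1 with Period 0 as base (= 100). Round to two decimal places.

Laspeyres component (base-period weights):
ΣP(Period 0)Q(Period 1) = 6×57 + 7×81 + 2×319 + 448×8 = 342 + 567 + 638 + 3584 = 5131
ΣP(Period 0)Q(Period 0) = 6×56 + 7×95 + 2×250 + 448×11 = 336 + 665 + 500 + 4928 = 6429
L = 5131 / 6429 × 100 = 79.8102
Paasche component (current-period weights):
ΣP(Period 1)Q(Period 1) = 8×57 + 10×81 + 2×319 + 399×8 = 456 + 810 + 638 + 3192 = 5096
ΣP(Period 1)Q(Period 0) = 8×56 + 10×95 + 2×250 + 399×11 = 448 + 950 + 500 + 4389 = 6287
P = 5096 / 6287 × 100 = 81.0561
Fisher = √(L × P) = √(79.8102 × 81.0561) = 80.4308

80.43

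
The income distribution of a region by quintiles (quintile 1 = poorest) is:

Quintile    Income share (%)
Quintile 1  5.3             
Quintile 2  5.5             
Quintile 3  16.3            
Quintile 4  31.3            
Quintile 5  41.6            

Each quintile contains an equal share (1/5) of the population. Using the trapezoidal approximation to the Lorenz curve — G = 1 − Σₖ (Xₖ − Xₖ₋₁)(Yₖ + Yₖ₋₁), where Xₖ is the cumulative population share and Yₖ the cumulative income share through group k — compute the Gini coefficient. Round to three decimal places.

0.394

Cumulative income shares Yₖ: 0.0530, 0.1080, 0.2710, 0.5840, 1.0000
Σ (Xₖ−Xₖ₋₁)(Yₖ+Yₖ₋₁) = (1/5)(0.0530+0.0000) + (1/5)(0.1080+0.0530) + (1/5)(0.2710+0.1080) + (1/5)(0.5840+0.2710) + (1/5)(1.0000+0.5840)
  = 0.0106 + 0.0322 + 0.0758 + 0.1710 + 0.3168 = 0.6064
G = 1 − 0.6064 = 0.3936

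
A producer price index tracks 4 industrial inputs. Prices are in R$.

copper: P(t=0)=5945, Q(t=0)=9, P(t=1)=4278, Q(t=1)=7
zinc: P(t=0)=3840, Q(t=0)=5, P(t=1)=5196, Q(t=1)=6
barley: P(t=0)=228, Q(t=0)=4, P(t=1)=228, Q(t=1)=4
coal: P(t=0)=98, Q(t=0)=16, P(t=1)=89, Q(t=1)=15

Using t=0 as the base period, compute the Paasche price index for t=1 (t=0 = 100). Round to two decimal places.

94.53

Paasche price index uses current-period quantities as weights.
ΣP(t=1)·Q(t=1) = 4278×7 + 5196×6 + 228×4 + 89×15 = 29946 + 31176 + 912 + 1335 = 63369
ΣP(t=0)·Q(t=1) = 5945×7 + 3840×6 + 228×4 + 98×15 = 41615 + 23040 + 912 + 1470 = 67037
Index = 63369 / 67037 × 100 = 94.5284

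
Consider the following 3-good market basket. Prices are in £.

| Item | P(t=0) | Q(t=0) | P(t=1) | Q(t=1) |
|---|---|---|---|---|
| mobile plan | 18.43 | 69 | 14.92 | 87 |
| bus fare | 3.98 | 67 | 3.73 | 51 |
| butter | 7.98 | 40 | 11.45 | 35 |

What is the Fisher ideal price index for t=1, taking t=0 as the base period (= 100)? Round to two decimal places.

Laspeyres component (base-period weights):
ΣP(t=1)Q(t=0) = 14.92×69 + 3.73×67 + 11.45×40 = 1029.48 + 249.91 + 458 = 1737.39
ΣP(t=0)Q(t=0) = 18.43×69 + 3.98×67 + 7.98×40 = 1271.67 + 266.66 + 319.2 = 1857.53
L = 1737.39 / 1857.53 × 100 = 93.5323
Paasche component (current-period weights):
ΣP(t=1)Q(t=1) = 14.92×87 + 3.73×51 + 11.45×35 = 1298.04 + 190.23 + 400.75 = 1889.02
ΣP(t=0)Q(t=1) = 18.43×87 + 3.98×51 + 7.98×35 = 1603.41 + 202.98 + 279.3 = 2085.69
P = 1889.02 / 2085.69 × 100 = 90.5705
Fisher = √(L × P) = √(93.5323 × 90.5705) = 92.0395

92.04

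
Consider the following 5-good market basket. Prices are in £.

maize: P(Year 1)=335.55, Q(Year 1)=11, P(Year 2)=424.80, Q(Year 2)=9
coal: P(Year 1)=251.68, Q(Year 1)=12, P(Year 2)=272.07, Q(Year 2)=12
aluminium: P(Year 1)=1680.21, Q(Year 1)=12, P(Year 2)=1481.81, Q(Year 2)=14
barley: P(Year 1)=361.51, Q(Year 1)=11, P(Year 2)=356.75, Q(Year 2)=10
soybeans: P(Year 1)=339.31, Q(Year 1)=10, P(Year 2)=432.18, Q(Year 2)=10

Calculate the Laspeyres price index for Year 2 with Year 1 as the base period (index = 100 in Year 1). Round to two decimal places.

99.19

Laspeyres price index uses base-period quantities as weights.
ΣP(Year 2)·Q(Year 1) = 424.80×11 + 272.07×12 + 1481.81×12 + 356.75×11 + 432.18×10 = 4672.8 + 3264.84 + 17781.72 + 3924.25 + 4321.8 = 33965.41
ΣP(Year 1)·Q(Year 1) = 335.55×11 + 251.68×12 + 1680.21×12 + 361.51×11 + 339.31×10 = 3691.05 + 3020.16 + 20162.52 + 3976.61 + 3393.1 = 34243.44
Index = 33965.41 / 34243.44 × 100 = 99.1881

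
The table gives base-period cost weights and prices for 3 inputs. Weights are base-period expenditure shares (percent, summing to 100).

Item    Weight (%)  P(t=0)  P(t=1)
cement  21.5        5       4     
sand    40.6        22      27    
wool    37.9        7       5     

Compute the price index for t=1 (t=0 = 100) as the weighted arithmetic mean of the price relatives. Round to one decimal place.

cement: 21.5 × (4/5) = 21.5 × 0.800000 = 17.2000
sand: 40.6 × (27/22) = 40.6 × 1.227273 = 49.8273
wool: 37.9 × (5/7) = 37.9 × 0.714286 = 27.0714
Index = Σ wᵢ·(p₁ᵢ/p₀ᵢ) = 17.2000 + 49.8273 + 27.0714 = 94.0987

94.1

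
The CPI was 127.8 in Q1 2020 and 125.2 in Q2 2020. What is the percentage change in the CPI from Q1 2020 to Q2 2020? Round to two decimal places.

-2.03%

Change = (125.2 − 127.8) / 127.8 × 100
       = -2.6 / 127.8 × 100 = -2.0344%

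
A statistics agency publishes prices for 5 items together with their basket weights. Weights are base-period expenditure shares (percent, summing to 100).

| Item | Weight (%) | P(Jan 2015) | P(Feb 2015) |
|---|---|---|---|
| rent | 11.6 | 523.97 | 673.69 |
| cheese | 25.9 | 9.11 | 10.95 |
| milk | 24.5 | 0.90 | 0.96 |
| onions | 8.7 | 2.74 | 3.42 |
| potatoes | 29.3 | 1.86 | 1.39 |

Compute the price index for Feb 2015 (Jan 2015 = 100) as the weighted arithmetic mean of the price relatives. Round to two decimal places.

104.93

rent: 11.6 × (673.69/523.97) = 11.6 × 1.285742 = 14.9146
cheese: 25.9 × (10.95/9.11) = 25.9 × 1.201976 = 31.1312
milk: 24.5 × (0.96/0.90) = 24.5 × 1.066667 = 26.1333
onions: 8.7 × (3.42/2.74) = 8.7 × 1.248175 = 10.8591
potatoes: 29.3 × (1.39/1.86) = 29.3 × 0.747312 = 21.8962
Index = Σ wᵢ·(p₁ᵢ/p₀ᵢ) = 14.9146 + 31.1312 + 26.1333 + 10.8591 + 21.8962 = 104.9345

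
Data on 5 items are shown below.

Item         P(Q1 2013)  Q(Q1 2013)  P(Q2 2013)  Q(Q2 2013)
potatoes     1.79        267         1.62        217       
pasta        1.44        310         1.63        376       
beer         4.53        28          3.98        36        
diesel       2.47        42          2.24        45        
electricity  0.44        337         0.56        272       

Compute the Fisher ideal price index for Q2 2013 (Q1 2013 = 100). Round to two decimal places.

Laspeyres component (base-period weights):
ΣP(Q2 2013)Q(Q1 2013) = 1.62×267 + 1.63×310 + 3.98×28 + 2.24×42 + 0.56×337 = 432.54 + 505.3 + 111.44 + 94.08 + 188.72 = 1332.08
ΣP(Q1 2013)Q(Q1 2013) = 1.79×267 + 1.44×310 + 4.53×28 + 2.47×42 + 0.44×337 = 477.93 + 446.4 + 126.84 + 103.74 + 148.28 = 1303.19
L = 1332.08 / 1303.19 × 100 = 102.2169
Paasche component (current-period weights):
ΣP(Q2 2013)Q(Q2 2013) = 1.62×217 + 1.63×376 + 3.98×36 + 2.24×45 + 0.56×272 = 351.54 + 612.88 + 143.28 + 100.8 + 152.32 = 1360.82
ΣP(Q1 2013)Q(Q2 2013) = 1.79×217 + 1.44×376 + 4.53×36 + 2.47×45 + 0.44×272 = 388.43 + 541.44 + 163.08 + 111.15 + 119.68 = 1323.78
P = 1360.82 / 1323.78 × 100 = 102.7980
Fisher = √(L × P) = √(102.2169 × 102.7980) = 102.5070

102.51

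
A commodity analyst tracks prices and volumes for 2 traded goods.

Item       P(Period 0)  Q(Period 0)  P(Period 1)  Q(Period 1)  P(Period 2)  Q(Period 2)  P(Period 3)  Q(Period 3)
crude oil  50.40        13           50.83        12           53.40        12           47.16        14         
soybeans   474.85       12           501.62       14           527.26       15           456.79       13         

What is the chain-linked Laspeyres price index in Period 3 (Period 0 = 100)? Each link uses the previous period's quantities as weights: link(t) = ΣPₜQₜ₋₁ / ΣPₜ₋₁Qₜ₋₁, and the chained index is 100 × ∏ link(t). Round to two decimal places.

95.88

Link Period 0→Period 1:
ΣP(Period 1)Q(Period 0) = 50.83×13 + 501.62×12 = 660.79 + 6019.44 = 6680.23
ΣP(Period 0)Q(Period 0) = 50.40×13 + 474.85×12 = 655.2 + 5698.2 = 6353.4
link = 6680.23/6353.4 = 1.051442
Link Period 1→Period 2:
ΣP(Period 2)Q(Period 1) = 53.40×12 + 527.26×14 = 640.8 + 7381.64 = 8022.44
ΣP(Period 1)Q(Period 1) = 50.83×12 + 501.62×14 = 609.96 + 7022.68 = 7632.64
link = 8022.44/7632.64 = 1.051070
Link Period 2→Period 3:
ΣP(Period 3)Q(Period 2) = 47.16×12 + 456.79×15 = 565.92 + 6851.85 = 7417.77
ΣP(Period 2)Q(Period 2) = 53.40×12 + 527.26×15 = 640.8 + 7908.9 = 8549.7
link = 7417.77/8549.7 = 0.867606
Chained index = 100 × 1.051442 × 1.051070 × 0.867606 = 95.8825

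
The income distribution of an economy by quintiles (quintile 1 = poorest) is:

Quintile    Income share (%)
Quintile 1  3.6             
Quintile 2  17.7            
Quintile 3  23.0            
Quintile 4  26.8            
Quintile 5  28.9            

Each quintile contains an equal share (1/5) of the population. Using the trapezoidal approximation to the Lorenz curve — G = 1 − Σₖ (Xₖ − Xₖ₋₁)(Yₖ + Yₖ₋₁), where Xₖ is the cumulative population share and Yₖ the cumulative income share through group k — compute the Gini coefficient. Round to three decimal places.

Cumulative income shares Yₖ: 0.0360, 0.2130, 0.4430, 0.7110, 1.0000
Σ (Xₖ−Xₖ₋₁)(Yₖ+Yₖ₋₁) = (1/5)(0.0360+0.0000) + (1/5)(0.2130+0.0360) + (1/5)(0.4430+0.2130) + (1/5)(0.7110+0.4430) + (1/5)(1.0000+0.7110)
  = 0.0072 + 0.0498 + 0.1312 + 0.2308 + 0.3422 = 0.7612
G = 1 − 0.7612 = 0.2388

0.239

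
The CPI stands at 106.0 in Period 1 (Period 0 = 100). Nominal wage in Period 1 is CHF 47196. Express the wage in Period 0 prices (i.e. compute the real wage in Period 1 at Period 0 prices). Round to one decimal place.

44524.5

Real = Nominal ÷ (Index/100) = 47196 ÷ (106.0/100)
     = 47196 ÷ 1.060 = 44524.5283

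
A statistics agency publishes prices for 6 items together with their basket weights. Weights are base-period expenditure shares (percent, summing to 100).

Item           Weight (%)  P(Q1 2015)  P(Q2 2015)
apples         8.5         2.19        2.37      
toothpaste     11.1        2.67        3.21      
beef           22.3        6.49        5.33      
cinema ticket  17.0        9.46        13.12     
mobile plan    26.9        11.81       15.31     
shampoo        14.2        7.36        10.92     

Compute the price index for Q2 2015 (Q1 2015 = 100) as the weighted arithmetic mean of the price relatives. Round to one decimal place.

apples: 8.5 × (2.37/2.19) = 8.5 × 1.082192 = 9.1986
toothpaste: 11.1 × (3.21/2.67) = 11.1 × 1.202247 = 13.3449
beef: 22.3 × (5.33/6.49) = 22.3 × 0.821263 = 18.3142
cinema ticket: 17.0 × (13.12/9.46) = 17.0 × 1.386892 = 23.5772
mobile plan: 26.9 × (15.31/11.81) = 26.9 × 1.296359 = 34.8721
shampoo: 14.2 × (10.92/7.36) = 14.2 × 1.483696 = 21.0685
Index = Σ wᵢ·(p₁ᵢ/p₀ᵢ) = 9.1986 + 13.3449 + 18.3142 + 23.5772 + 34.8721 + 21.0685 = 120.3755

120.4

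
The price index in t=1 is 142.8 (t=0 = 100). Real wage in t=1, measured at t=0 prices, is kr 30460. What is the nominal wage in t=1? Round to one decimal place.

Nominal = Real × (Index/100) = 30460 × (142.8/100)
        = 30460 × 1.428 = 43496.8800

43496.9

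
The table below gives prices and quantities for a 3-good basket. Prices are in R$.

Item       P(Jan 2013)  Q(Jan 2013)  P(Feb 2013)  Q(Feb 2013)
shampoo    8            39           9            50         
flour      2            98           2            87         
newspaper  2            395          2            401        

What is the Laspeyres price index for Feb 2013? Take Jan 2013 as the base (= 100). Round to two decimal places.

Laspeyres price index uses base-period quantities as weights.
ΣP(Feb 2013)·Q(Jan 2013) = 9×39 + 2×98 + 2×395 = 351 + 196 + 790 = 1337
ΣP(Jan 2013)·Q(Jan 2013) = 8×39 + 2×98 + 2×395 = 312 + 196 + 790 = 1298
Index = 1337 / 1298 × 100 = 103.0046

103.00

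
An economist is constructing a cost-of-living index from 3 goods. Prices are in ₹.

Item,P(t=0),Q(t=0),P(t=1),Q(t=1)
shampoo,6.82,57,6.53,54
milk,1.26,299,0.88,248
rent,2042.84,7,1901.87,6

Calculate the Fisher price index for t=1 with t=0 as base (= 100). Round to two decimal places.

Laspeyres component (base-period weights):
ΣP(t=1)Q(t=0) = 6.53×57 + 0.88×299 + 1901.87×7 = 372.21 + 263.12 + 13313.09 = 13948.42
ΣP(t=0)Q(t=0) = 6.82×57 + 1.26×299 + 2042.84×7 = 388.74 + 376.74 + 14299.88 = 15065.36
L = 13948.42 / 15065.36 × 100 = 92.5860
Paasche component (current-period weights):
ΣP(t=1)Q(t=1) = 6.53×54 + 0.88×248 + 1901.87×6 = 352.62 + 218.24 + 11411.22 = 11982.08
ΣP(t=0)Q(t=1) = 6.82×54 + 1.26×248 + 2042.84×6 = 368.28 + 312.48 + 12257.04 = 12937.8
P = 11982.08 / 12937.8 × 100 = 92.6130
Fisher = √(L × P) = √(92.5860 × 92.6130) = 92.5995

92.60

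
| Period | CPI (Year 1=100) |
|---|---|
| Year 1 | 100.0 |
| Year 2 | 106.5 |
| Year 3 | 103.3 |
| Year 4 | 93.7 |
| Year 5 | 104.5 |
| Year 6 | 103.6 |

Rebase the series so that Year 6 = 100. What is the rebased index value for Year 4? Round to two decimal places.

90.44

Rebased(Year 4) = 93.7 / 103.6 × 100 = 90.4440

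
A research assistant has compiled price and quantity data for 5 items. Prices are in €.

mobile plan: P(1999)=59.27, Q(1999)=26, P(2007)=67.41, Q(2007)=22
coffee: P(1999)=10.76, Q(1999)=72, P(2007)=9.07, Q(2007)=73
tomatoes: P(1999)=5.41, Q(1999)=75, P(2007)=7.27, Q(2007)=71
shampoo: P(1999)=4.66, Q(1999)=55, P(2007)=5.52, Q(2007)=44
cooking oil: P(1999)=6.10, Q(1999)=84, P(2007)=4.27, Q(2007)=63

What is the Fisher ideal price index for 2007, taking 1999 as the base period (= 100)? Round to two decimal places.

103.56

Laspeyres component (base-period weights):
ΣP(2007)Q(1999) = 67.41×26 + 9.07×72 + 7.27×75 + 5.52×55 + 4.27×84 = 1752.66 + 653.04 + 545.25 + 303.6 + 358.68 = 3613.23
ΣP(1999)Q(1999) = 59.27×26 + 10.76×72 + 5.41×75 + 4.66×55 + 6.10×84 = 1541.02 + 774.72 + 405.75 + 256.3 + 512.4 = 3490.19
L = 3613.23 / 3490.19 × 100 = 103.5253
Paasche component (current-period weights):
ΣP(2007)Q(2007) = 67.41×22 + 9.07×73 + 7.27×71 + 5.52×44 + 4.27×63 = 1483.02 + 662.11 + 516.17 + 242.88 + 269.01 = 3173.19
ΣP(1999)Q(2007) = 59.27×22 + 10.76×73 + 5.41×71 + 4.66×44 + 6.10×63 = 1303.94 + 785.48 + 384.11 + 205.04 + 384.3 = 3062.87
P = 3173.19 / 3062.87 × 100 = 103.6019
Fisher = √(L × P) = √(103.5253 × 103.6019) = 103.5636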